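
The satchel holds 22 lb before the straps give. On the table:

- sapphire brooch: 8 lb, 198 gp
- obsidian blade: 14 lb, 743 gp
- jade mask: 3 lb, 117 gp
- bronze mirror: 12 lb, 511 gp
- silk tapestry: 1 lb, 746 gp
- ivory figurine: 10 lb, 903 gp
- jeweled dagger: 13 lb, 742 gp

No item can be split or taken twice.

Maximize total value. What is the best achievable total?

Density check — silk tapestry 746.00, ivory figurine 90.30, jeweled dagger 57.08 are the best per lb.
Best packing: sapphire brooch + jade mask + silk tapestry + ivory figurine — 22 lb, 1964 total.
Runner-up sapphire brooch + silk tapestry + ivory figurine tops out at 1847.

1964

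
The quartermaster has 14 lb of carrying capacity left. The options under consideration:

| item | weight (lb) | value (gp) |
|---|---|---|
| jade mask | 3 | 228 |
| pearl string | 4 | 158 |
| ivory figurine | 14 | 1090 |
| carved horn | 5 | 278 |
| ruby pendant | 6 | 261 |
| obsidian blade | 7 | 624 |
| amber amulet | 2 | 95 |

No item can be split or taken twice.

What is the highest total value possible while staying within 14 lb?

1090

Density check — obsidian blade 89.14, ivory figurine 77.86, jade mask 76.00, carved horn 55.60 are the best per lb.
Taking the top-ratio items first gives jade mask + obsidian blade + amber amulet for 947 (12 lb).
Dropping jade mask and obsidian blade and amber amulet frees 12 lb; slotting in ivory figurine (14 lb) lifts the total to 1090 at 14 lb.
Nothing else within 14 lb beats 1090.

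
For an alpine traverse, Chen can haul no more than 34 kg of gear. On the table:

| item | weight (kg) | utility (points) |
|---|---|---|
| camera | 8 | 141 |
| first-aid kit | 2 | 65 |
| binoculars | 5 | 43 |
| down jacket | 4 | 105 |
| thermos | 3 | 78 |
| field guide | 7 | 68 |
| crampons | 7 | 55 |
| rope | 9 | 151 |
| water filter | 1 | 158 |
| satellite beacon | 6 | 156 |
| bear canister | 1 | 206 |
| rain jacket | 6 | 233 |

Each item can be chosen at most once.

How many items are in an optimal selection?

The maximum utility within 34 kg is 1152.
One optimal bundle: first-aid kit + down jacket + thermos + rope + water filter + satellite beacon + bear canister + rain jacket (32 kg).
All optima have 8 items.

8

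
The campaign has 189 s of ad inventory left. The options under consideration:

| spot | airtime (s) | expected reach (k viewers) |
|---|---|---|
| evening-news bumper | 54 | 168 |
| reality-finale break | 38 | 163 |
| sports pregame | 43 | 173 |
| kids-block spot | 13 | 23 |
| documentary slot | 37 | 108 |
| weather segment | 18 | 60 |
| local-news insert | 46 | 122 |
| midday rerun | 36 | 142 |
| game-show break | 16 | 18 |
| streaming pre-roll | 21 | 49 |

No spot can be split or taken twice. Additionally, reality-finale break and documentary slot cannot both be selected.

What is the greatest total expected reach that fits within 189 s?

706

Density check — reality-finale break 4.29, sports pregame 4.02, midday rerun 3.94 are the best per s.
Best packing: evening-news bumper + reality-finale break + sports pregame + weather segment + midday rerun — 189 s, 706 total.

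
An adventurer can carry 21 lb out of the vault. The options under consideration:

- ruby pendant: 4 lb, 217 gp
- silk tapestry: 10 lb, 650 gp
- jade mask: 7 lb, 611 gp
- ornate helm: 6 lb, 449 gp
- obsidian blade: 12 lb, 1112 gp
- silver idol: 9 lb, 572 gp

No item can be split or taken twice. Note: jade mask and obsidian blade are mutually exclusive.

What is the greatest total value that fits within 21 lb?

Density check — obsidian blade 92.67, jade mask 87.29, ornate helm 74.83 are the best per lb.
Best packing: obsidian blade + silver idol — 21 lb, 1684 total.

1684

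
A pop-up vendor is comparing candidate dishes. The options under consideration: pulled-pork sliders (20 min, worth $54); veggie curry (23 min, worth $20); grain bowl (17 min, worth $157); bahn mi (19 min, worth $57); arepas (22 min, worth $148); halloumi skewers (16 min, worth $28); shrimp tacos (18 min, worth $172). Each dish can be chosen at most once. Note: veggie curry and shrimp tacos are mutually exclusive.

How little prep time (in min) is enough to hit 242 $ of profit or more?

35

Minimise min subject to total profit ≥ 242.
Taking grain bowl + shrimp tacos gives 329 (≥ 242) for 35 min.
No combination under 35 min hits 242.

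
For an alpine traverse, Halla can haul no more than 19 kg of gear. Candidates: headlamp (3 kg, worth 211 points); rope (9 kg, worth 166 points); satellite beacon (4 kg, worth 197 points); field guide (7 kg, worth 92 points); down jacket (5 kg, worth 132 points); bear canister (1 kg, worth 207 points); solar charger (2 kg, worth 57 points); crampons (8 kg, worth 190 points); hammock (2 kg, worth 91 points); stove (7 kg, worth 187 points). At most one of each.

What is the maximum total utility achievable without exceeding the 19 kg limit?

950

Best packing: headlamp + satellite beacon + bear canister + solar charger + hammock + stove — 19 kg, 950 total.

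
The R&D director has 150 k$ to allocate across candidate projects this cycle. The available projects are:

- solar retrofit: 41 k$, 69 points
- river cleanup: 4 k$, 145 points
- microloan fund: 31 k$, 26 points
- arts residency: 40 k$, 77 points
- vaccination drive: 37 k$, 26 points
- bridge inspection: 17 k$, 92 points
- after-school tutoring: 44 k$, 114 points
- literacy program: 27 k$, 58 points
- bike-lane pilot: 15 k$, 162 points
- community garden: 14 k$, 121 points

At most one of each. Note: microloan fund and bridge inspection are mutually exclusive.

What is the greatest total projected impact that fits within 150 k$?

711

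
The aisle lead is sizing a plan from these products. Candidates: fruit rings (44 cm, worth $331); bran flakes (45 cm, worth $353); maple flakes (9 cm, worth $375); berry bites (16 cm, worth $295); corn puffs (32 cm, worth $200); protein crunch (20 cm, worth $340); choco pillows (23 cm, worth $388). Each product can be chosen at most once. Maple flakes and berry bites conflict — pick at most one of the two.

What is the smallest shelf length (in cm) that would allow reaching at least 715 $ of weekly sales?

Need the lightest bundle worth ≥ 715.
maple flakes + protein crunch reaches 715 using 29 cm.
No combination under 29 cm hits 715.

29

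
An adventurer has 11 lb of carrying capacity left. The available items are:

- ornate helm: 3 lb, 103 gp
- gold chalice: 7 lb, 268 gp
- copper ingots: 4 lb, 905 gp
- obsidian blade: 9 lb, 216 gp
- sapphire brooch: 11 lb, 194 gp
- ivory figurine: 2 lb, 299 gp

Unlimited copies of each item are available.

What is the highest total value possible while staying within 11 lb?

2109

By value per lb: copper ingots 226.25, ivory figurine 149.50, gold chalice 38.29 lead.
2×copper ingots + ivory figurine uses 10 of the 11 lb and totals 2109.
The spare 1 lb is too small for any remaining item, and no exchange beats 2109.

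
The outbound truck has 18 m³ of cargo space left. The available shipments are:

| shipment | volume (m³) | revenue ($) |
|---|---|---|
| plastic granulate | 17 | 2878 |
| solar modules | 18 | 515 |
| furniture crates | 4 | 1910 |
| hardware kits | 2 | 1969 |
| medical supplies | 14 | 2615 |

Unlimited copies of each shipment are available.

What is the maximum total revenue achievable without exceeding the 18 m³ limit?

The ratio ordering already packs tightly: 9×hardware kits, 18 m³, 17721.

17721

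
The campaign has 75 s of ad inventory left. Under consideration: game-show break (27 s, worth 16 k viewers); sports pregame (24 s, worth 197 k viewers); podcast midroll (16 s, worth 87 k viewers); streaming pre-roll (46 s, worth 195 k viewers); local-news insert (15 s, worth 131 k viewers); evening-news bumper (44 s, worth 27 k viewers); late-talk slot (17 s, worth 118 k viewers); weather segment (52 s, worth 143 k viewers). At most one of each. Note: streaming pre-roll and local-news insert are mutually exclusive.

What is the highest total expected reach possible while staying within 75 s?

By expected reach per s: local-news insert 8.73, sports pregame 8.21, late-talk slot 6.94, podcast midroll 5.44 lead.
Taking sports pregame + podcast midroll + local-news insert + late-talk slot: 72 s used, 533 in expected reach.
That's the maximum — no feasible swap from here does better than 533.

533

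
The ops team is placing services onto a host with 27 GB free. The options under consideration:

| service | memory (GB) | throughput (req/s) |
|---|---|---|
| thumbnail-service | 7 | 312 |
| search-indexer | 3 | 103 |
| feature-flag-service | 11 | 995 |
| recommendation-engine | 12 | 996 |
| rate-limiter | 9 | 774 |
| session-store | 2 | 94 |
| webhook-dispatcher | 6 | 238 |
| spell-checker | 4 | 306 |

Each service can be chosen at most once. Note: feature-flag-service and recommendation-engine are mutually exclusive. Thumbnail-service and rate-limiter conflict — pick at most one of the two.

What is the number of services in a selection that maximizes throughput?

Best achievable throughput is 2178.
One optimal bundle: search-indexer + feature-flag-service + rate-limiter + spell-checker (27 GB).
Every optimal selection uses 4 services.

4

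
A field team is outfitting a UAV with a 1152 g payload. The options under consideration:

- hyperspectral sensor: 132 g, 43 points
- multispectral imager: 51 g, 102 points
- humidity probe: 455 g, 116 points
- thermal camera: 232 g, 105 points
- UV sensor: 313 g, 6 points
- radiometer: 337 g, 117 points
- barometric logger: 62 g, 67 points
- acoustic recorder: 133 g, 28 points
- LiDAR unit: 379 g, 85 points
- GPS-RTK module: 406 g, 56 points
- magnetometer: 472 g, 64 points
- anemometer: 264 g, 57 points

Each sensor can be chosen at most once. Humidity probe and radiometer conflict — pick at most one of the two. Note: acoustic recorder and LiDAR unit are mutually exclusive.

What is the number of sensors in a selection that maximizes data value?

6

Best achievable data value is 491.
hyperspectral sensor + multispectral imager + thermal camera + radiometer + barometric logger + anemometer hits 491 at 1078 g.
All optima have 6 sensors.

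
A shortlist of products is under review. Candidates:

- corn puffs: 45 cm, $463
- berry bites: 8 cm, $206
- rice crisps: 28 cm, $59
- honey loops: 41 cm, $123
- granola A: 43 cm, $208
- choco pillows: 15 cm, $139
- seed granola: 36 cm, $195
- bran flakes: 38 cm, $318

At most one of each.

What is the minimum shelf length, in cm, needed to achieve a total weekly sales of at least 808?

68

Need the lightest bundle worth ≥ 808.
Taking corn puffs + berry bites + choco pillows gives 808 (≥ 808) for 68 cm.
Below 68 cm the best achievable stays under 808.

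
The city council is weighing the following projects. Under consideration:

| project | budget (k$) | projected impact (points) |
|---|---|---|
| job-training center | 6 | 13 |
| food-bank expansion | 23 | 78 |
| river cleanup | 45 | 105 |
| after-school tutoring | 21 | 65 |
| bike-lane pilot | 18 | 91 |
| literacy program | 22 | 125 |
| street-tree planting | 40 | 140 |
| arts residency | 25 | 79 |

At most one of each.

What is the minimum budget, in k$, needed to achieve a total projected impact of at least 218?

Need the lightest bundle worth ≥ 218.
job-training center + bike-lane pilot + literacy program reaches 229 using 46 k$.
No combination under 46 k$ hits 218.

46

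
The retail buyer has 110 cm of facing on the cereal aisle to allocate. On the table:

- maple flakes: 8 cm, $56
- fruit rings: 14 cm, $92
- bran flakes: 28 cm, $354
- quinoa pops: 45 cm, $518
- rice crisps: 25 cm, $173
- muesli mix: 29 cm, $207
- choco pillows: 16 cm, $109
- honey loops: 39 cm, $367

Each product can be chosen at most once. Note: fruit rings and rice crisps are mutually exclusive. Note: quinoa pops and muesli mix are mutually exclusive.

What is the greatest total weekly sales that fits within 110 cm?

1101

Taking maple flakes + bran flakes + quinoa pops + rice crisps: 106 cm used, 1101 in weekly sales.
Every other selection either busts 110 cm or breaks a pairing rule or fails to beat 1101.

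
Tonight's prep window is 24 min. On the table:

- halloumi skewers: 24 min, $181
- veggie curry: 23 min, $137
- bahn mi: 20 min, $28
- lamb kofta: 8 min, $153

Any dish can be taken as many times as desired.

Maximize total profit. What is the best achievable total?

459

3×lamb kofta uses 24 of the 24 min and totals 459.
That's the maximum — no swap from here does better than 459.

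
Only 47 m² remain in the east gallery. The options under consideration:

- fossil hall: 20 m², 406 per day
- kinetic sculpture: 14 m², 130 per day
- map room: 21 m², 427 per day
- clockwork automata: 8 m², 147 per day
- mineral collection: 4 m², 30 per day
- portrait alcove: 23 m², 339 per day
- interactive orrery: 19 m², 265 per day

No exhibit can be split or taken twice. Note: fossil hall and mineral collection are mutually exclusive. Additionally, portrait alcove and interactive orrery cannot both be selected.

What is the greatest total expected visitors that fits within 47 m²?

833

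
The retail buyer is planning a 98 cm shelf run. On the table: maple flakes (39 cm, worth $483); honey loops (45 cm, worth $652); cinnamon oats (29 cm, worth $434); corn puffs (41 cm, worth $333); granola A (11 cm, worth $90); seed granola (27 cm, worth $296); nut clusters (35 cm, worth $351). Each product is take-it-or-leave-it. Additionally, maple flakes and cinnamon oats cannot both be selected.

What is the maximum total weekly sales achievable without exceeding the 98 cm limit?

1225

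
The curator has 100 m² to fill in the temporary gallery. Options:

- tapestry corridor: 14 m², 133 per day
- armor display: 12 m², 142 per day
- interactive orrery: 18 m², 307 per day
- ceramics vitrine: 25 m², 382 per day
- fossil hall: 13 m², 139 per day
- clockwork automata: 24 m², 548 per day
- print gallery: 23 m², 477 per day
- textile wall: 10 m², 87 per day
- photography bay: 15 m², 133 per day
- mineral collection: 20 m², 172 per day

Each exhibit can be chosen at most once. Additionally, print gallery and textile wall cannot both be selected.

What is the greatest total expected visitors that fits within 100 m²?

1714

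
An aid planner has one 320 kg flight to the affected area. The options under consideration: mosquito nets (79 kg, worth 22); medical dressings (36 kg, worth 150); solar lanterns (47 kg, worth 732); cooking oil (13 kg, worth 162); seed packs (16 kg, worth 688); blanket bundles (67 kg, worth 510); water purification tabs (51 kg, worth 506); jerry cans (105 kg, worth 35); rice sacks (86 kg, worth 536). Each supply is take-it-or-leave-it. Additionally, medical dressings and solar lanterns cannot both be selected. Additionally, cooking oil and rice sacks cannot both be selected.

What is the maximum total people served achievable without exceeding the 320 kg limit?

2972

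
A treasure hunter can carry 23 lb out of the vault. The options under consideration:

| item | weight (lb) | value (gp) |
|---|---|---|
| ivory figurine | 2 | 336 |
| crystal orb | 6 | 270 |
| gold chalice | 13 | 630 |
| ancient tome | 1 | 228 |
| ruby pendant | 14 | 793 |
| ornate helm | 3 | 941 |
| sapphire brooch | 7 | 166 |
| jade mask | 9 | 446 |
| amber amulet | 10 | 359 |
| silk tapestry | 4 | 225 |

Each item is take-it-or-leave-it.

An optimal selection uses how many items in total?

5

The maximum value within 23 lb is 2360.
One optimal bundle: ivory figurine + gold chalice + ancient tome + ornate helm + silk tapestry (23 lb).
All optima have 5 items.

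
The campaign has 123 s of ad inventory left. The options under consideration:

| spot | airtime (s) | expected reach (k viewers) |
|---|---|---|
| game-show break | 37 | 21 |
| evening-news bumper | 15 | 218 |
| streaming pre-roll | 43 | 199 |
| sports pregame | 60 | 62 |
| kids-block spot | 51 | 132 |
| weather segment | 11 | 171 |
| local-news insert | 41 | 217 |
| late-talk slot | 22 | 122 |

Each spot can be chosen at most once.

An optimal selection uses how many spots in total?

The maximum expected reach within 123 s is 805.
One optimal bundle: evening-news bumper + streaming pre-roll + weather segment + local-news insert (110 s).
All optima have 4 spots.

4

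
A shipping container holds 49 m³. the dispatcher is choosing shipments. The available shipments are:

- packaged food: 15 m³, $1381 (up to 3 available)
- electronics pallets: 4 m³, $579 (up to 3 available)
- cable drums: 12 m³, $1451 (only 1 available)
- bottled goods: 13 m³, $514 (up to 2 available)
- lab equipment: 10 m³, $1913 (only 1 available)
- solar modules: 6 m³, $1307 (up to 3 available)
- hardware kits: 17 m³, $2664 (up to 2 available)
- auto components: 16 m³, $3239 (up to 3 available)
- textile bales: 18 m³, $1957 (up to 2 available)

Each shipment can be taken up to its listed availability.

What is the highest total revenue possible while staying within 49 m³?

9717

Taking the top-ratio shipments first gives electronics pallets + lab equipment + 3×solar modules + auto components for 9652 (48 m³).
The 32 m³ tied up in electronics pallets and lab equipment and 3×solar modules is better spent on 2×auto components — total rises to 9717 (48 m³).
The spare 1 m³ is too small for any remaining shipment, and no exchange beats 9717.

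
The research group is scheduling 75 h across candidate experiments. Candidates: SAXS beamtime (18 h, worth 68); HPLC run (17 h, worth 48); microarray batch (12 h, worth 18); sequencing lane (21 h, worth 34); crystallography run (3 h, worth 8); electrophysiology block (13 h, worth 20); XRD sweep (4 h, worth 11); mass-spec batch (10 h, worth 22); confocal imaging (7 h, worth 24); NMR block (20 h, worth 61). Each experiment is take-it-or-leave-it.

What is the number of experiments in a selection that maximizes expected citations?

6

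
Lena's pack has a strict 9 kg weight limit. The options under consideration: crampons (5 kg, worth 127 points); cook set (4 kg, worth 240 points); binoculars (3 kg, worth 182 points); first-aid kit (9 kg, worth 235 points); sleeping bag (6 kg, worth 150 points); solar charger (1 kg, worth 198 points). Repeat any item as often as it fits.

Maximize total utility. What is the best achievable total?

Ranking by ratio (utility/kg): solar charger 198.00, binoculars 60.67, cook set 60.00, first-aid kit 26.11.
Taking 9×solar charger: 9 kg used, 1782 in utility.

1782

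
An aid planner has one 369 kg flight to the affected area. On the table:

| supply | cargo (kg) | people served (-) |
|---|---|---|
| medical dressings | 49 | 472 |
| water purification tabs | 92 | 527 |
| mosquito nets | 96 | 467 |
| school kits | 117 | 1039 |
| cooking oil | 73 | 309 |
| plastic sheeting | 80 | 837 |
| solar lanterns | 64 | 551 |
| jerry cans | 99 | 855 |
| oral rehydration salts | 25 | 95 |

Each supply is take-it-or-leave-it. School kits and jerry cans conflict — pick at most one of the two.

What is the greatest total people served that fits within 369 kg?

3024

Medical dressings + cooking oil + plastic sheeting + solar lanterns + jerry cans uses 365 of the 369 kg and totals 3024.
The closest alternative, medical dressings + school kits + plastic sheeting + solar lanterns + oral rehydration salts, reaches only 2994.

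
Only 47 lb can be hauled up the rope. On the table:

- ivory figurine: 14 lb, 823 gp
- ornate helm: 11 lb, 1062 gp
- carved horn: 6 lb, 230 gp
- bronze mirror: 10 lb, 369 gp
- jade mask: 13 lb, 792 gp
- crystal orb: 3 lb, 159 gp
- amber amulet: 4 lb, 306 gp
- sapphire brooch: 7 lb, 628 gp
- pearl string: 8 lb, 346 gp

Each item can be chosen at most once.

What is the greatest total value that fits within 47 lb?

3324

By value per lb: ornate helm 96.55, sapphire brooch 89.71, amber amulet 76.50 lead.
Filling by ratio: ornate helm + jade mask + crystal orb + amber amulet + sapphire brooch + pearl string for 3293, with 1 lb left unused.
Replace jade mask with ivory figurine: the trade gains 31 net, giving 3324 at 47 lb.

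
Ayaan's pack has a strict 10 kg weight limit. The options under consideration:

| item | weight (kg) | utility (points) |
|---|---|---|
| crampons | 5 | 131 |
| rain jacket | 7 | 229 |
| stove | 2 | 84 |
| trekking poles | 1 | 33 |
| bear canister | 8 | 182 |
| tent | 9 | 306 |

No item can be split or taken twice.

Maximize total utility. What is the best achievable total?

Best packing: rain jacket + stove + trekking poles — 10 kg, 346 total.

346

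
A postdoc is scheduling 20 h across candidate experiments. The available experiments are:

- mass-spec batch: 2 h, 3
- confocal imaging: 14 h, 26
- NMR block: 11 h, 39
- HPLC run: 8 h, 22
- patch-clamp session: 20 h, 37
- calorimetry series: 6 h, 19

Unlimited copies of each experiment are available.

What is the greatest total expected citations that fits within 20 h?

61

Mass-spec batch + NMR block + calorimetry series uses 19 of the 20 h and totals 61.
Every other selection either busts 20 h or fails to beat 61.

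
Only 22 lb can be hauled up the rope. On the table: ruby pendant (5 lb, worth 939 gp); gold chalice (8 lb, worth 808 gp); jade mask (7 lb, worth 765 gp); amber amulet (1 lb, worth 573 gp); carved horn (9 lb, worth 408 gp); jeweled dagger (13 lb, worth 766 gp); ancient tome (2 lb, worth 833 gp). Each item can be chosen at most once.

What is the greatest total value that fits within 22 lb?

3345

Ranking by ratio (value/lb): amber amulet 573.00, ancient tome 416.50, ruby pendant 187.80.
Filling by ratio: ruby pendant + jade mask + amber amulet + ancient tome for 3110, with 7 lb left unused.
The 1 lb tied up in amber amulet is better spent on gold chalice — total rises to 3345 (22 lb).
Runner-up ruby pendant + gold chalice + amber amulet + ancient tome tops out at 3153.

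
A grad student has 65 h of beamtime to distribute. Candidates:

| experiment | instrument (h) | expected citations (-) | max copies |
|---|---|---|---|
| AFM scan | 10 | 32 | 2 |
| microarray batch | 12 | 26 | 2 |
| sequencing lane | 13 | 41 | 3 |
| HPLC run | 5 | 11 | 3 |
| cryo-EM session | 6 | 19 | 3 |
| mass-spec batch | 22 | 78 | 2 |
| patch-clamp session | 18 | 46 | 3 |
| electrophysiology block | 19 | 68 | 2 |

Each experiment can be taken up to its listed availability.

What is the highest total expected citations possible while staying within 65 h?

225

Best packing: HPLC run + mass-spec batch + 2×electrophysiology block — 65 h, 225 total.
Every other selection either busts 65 h or exceeds an availability limit or fails to beat 225.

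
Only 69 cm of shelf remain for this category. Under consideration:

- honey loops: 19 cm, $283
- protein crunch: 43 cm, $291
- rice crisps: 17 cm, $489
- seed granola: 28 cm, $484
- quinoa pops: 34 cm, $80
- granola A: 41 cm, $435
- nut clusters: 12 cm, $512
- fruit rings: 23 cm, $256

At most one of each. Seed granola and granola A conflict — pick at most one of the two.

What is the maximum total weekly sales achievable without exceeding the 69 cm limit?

1485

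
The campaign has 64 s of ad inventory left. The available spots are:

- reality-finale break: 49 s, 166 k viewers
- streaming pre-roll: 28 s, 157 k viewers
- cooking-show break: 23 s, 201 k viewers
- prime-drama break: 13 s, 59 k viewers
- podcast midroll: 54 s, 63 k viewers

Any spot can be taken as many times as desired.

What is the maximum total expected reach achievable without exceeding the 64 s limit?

Best packing: 2×cooking-show break + prime-drama break — 59 s, 461 total.
No other feasible combination exceeds 461.

461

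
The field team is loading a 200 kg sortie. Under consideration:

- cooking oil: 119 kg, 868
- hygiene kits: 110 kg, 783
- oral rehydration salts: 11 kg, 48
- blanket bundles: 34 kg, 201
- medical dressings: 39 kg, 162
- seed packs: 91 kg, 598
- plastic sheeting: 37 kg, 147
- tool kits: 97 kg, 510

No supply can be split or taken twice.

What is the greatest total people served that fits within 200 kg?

1231

Density check — cooking oil 7.29, hygiene kits 7.12, seed packs 6.57, blanket bundles 5.91 are the best per kg.
A density-first pass picks cooking oil + oral rehydration salts + blanket bundles — 1117 at 164 kg.
Replace oral rehydration salts with medical dressings: the trade gains 114 net, giving 1231 at 192 kg.
An exhaustive check of the 256 subsets confirms 1231.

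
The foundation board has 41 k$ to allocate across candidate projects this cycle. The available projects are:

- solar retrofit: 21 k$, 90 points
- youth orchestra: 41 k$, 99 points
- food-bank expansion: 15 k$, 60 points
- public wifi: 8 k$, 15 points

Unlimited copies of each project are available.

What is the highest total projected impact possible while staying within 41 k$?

150

Ranking by ratio (projected impact/k$): solar retrofit 4.29, food-bank expansion 4.00, youth orchestra 2.41.
The ratio ordering already packs tightly: solar retrofit + food-bank expansion, 36 k$, 150.
The spare 5 k$ is too small for any remaining project, and no exchange beats 150.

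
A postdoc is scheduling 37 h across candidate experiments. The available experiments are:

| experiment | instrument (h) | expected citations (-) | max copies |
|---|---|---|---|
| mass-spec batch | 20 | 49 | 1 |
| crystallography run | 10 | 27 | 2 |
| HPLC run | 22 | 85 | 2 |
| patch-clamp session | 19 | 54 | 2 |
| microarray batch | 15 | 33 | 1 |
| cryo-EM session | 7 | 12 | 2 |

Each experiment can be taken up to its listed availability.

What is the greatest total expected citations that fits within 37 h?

118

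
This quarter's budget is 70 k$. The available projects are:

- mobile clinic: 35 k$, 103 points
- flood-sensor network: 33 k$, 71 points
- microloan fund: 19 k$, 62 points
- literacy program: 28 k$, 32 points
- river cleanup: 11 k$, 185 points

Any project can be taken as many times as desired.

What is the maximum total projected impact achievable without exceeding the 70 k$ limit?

6×river cleanup uses 66 of the 70 k$ and totals 1110.
No other feasible combination exceeds 1110.

1110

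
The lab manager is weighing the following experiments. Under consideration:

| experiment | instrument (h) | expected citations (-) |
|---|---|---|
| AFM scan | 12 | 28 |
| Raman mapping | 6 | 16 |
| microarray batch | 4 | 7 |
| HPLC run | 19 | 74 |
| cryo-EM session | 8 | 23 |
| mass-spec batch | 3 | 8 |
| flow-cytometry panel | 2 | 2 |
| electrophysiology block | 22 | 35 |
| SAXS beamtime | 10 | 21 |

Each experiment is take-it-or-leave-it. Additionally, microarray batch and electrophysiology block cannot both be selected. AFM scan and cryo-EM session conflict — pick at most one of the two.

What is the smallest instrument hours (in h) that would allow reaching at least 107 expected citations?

32

Minimise h subject to total expected citations ≥ 107.
Taking HPLC run + cryo-EM session + mass-spec batch + flow-cytometry panel gives 107 (≥ 107) for 32 h.
Below 32 h the best achievable stays under 107.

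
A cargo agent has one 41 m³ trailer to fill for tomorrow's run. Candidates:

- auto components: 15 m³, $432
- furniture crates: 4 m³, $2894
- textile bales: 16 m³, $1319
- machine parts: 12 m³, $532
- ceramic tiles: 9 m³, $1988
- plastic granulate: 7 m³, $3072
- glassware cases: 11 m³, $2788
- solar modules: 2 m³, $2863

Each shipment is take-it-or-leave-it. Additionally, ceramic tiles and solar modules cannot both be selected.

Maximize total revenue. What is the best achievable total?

12936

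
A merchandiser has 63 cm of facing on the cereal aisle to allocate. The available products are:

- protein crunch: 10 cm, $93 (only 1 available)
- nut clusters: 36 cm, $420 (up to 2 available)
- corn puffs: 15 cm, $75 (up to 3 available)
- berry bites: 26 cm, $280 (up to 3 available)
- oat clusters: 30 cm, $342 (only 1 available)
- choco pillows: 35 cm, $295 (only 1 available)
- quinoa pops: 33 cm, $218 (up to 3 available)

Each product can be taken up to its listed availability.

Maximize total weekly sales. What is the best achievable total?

700

Density check — nut clusters 11.67, oat clusters 11.40, berry bites 10.77 are the best per cm.
Best packing: nut clusters + berry bites — 62 cm, 700 total.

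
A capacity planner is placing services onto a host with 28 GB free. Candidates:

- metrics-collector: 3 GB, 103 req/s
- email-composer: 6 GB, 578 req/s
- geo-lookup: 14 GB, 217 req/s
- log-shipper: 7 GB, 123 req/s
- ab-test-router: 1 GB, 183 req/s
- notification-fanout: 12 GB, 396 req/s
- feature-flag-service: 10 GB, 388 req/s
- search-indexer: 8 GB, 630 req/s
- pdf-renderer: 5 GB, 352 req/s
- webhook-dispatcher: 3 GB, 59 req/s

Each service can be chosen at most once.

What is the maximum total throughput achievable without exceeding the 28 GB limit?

1905

Best packing: metrics-collector + email-composer + ab-test-router + search-indexer + pdf-renderer + webhook-dispatcher — 26 GB, 1905 total.
Runner-up metrics-collector + email-composer + ab-test-router + feature-flag-service + search-indexer tops out at 1882.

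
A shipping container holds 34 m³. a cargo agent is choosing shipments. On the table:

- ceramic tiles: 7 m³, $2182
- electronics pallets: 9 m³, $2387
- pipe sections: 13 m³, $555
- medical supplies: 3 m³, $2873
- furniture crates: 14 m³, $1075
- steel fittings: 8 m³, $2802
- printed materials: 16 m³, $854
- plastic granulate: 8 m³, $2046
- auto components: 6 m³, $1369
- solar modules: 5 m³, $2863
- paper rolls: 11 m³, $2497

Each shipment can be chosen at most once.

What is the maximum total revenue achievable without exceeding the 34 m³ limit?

13217

Filling by ratio: ceramic tiles + electronics pallets + medical supplies + steel fittings + solar modules for 13107, with 2 m³ left unused.
Dropping electronics pallets frees 9 m³; slotting in paper rolls (11 m³) lifts the total to 13217 at 34 m³.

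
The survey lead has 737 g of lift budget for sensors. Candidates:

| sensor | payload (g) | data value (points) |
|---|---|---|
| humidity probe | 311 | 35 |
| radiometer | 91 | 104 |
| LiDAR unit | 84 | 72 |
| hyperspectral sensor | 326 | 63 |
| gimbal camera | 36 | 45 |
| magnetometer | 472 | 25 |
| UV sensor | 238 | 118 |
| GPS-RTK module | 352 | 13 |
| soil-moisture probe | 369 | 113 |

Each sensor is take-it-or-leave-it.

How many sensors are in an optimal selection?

4

Best achievable data value is 380.
radiometer + gimbal camera + UV sensor + soil-moisture probe hits 380 at 734 g.
Any selection reaching 380 contains exactly 4 sensors.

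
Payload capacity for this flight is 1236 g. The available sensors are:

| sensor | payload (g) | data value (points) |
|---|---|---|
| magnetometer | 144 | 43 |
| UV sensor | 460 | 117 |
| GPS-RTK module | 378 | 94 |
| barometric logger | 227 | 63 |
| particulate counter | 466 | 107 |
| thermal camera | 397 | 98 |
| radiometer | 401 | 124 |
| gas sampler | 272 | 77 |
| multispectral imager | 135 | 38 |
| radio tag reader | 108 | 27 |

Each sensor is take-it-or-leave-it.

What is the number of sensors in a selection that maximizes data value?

4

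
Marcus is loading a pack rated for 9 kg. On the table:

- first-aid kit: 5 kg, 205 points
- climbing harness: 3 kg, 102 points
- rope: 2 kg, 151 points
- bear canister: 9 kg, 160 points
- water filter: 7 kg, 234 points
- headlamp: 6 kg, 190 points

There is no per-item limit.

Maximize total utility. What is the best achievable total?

604

By utility per kg: rope 75.50, first-aid kit 41.00, climbing harness 34.00, water filter 33.43 lead.
Best packing: 4×rope — 8 kg, 604 total.
No other feasible combination exceeds 604.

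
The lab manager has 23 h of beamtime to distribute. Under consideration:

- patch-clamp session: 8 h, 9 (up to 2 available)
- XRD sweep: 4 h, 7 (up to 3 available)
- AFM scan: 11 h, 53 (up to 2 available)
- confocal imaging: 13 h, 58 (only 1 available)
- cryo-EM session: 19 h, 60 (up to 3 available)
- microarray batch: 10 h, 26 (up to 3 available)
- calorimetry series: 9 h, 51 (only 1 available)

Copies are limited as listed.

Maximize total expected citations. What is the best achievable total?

Ranking by ratio (expected citations/h): calorimetry series 5.67, AFM scan 4.82, confocal imaging 4.46.
Filling by ratio: AFM scan + calorimetry series for 104, with 3 h left unused.
The 11 h tied up in AFM scan is better spent on confocal imaging — total rises to 109 (22 h).

109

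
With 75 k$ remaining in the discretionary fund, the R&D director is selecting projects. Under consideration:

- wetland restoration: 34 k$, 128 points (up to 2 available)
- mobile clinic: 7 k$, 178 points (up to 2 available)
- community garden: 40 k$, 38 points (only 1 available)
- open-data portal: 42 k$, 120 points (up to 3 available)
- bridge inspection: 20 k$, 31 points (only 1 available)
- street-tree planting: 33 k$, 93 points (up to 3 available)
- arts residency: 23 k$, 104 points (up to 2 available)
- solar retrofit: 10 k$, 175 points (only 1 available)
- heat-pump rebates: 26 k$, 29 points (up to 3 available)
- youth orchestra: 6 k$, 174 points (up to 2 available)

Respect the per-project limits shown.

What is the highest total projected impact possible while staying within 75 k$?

1007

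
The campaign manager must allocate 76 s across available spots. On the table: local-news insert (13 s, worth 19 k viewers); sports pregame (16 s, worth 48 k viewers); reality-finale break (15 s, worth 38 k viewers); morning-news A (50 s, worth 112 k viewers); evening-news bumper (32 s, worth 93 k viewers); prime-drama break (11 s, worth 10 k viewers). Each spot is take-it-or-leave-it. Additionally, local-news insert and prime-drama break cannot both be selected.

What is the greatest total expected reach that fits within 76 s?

Best packing: local-news insert + sports pregame + reality-finale break + evening-news bumper — 76 s, 198 total.
The closest alternative, sports pregame + reality-finale break + evening-news bumper + prime-drama break, reaches only 189.

198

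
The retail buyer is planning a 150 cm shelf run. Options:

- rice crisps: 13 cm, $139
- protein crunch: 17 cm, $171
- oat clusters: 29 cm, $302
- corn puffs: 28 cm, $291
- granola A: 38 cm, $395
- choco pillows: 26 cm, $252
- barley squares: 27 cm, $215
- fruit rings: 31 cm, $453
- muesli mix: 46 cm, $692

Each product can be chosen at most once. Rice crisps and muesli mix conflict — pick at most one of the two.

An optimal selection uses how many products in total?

5

The maximum weekly sales within 150 cm is 1870.
For example protein crunch + oat clusters + choco pillows + fruit rings + muesli mix achieves it, using 149 cm.
Every optimal selection uses 5 products.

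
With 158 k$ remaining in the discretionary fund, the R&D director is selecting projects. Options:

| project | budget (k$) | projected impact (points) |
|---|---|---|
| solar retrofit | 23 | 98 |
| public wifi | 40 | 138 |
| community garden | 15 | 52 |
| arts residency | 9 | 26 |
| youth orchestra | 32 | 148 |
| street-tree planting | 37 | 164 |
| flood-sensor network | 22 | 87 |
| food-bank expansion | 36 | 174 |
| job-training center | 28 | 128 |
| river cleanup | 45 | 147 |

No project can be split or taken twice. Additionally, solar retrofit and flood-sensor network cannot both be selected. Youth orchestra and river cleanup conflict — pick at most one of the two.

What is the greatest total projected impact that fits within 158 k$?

712

Ranking by ratio (projected impact/k$): food-bank expansion 4.83, youth orchestra 4.62, job-training center 4.57, street-tree planting 4.43.
The ratio ordering already packs tightly: solar retrofit + youth orchestra + street-tree planting + food-bank expansion + job-training center, 156 k$, 712.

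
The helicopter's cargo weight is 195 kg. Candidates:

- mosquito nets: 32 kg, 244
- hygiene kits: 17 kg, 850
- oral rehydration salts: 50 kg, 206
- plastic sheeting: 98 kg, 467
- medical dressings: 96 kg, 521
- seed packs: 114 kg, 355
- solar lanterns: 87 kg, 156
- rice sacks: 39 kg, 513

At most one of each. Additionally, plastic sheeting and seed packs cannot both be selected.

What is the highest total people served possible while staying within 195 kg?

Taking mosquito nets + hygiene kits + medical dressings + rice sacks: 184 kg used, 2128 in people served.
That's the maximum — no feasible swap from here does better than 2128.

2128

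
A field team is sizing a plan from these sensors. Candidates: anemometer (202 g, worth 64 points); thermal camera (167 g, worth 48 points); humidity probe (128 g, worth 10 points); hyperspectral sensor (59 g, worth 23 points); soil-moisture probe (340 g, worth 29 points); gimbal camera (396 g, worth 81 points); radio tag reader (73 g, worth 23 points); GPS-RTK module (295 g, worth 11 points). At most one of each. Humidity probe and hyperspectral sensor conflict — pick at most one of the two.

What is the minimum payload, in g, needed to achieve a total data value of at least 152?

Need the lightest bundle worth ≥ 152.
anemometer + thermal camera + hyperspectral sensor + radio tag reader reaches 158 using 501 g.
Below 501 g the best achievable stays under 152.

501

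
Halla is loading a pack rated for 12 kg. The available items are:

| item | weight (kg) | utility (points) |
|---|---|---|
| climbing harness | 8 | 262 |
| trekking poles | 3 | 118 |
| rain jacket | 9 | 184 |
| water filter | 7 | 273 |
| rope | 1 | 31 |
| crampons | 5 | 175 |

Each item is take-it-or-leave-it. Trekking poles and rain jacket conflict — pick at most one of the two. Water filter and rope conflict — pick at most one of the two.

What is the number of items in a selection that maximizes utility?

2

Optimal total is 448.
For example water filter + crampons achieves it, using 12 kg.
All optima have 2 items.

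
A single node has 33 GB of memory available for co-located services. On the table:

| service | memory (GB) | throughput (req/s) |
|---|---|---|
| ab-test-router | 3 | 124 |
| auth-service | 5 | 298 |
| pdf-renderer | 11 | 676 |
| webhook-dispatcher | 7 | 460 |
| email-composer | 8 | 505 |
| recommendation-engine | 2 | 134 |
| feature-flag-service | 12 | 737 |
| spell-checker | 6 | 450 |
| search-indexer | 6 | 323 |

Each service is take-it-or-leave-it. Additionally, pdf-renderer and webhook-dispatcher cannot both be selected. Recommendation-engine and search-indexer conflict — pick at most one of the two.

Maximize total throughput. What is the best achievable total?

By throughput per GB: spell-checker 75.00, recommendation-engine 67.00, webhook-dispatcher 65.71, email-composer 63.12 lead.
The ratio heuristic lands on ab-test-router + auth-service + webhook-dispatcher + email-composer + recommendation-engine + spell-checker (1971) but leaves 2 GB idle.
Dropping ab-test-router and auth-service and recommendation-engine frees 10 GB; slotting in feature-flag-service (12 GB) lifts the total to 2152 at 33 GB.
Next best is auth-service + email-composer + recommendation-engine + feature-flag-service + spell-checker at 2124 (33 GB) — short by 28.

2152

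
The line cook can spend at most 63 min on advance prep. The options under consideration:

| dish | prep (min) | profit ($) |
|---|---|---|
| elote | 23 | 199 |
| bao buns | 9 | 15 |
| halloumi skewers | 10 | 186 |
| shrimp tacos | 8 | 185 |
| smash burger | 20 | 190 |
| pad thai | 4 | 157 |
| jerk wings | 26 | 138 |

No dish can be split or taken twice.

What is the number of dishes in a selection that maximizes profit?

4

Best achievable profit is 760.
elote + halloumi skewers + shrimp tacos + smash burger hits 760 at 61 min.
Every optimal selection uses 4 dishes.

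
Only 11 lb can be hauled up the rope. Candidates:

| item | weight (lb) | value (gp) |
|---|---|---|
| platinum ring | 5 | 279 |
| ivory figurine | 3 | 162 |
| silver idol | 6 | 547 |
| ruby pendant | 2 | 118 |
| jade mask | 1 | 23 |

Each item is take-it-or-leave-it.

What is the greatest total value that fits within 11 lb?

827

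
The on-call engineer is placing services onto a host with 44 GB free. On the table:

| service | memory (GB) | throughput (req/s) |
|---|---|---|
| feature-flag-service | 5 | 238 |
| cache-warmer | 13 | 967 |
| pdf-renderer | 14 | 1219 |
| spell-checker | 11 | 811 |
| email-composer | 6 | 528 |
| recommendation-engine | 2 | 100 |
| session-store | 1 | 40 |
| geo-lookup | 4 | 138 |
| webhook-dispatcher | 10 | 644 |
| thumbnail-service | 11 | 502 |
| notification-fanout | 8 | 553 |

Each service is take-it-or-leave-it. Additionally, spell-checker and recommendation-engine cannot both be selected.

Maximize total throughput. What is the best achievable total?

Taking cache-warmer + pdf-renderer + spell-checker + email-composer: 44 GB used, 3525 in throughput.
Every other selection either busts 44 GB or breaks a pairing rule or fails to beat 3525.

3525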